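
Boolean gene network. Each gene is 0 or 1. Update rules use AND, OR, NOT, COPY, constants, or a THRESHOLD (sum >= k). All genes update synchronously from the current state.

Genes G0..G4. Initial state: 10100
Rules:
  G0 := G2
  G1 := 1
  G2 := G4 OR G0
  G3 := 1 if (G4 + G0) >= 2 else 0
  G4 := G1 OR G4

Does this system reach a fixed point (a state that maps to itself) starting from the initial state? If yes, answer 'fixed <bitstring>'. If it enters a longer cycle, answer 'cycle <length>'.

Step 0: 10100
Step 1: G0=G2=1 G1=1(const) G2=G4|G0=0|1=1 G3=(0+1>=2)=0 G4=G1|G4=0|0=0 -> 11100
Step 2: G0=G2=1 G1=1(const) G2=G4|G0=0|1=1 G3=(0+1>=2)=0 G4=G1|G4=1|0=1 -> 11101
Step 3: G0=G2=1 G1=1(const) G2=G4|G0=1|1=1 G3=(1+1>=2)=1 G4=G1|G4=1|1=1 -> 11111
Step 4: G0=G2=1 G1=1(const) G2=G4|G0=1|1=1 G3=(1+1>=2)=1 G4=G1|G4=1|1=1 -> 11111
Fixed point reached at step 3: 11111

Answer: fixed 11111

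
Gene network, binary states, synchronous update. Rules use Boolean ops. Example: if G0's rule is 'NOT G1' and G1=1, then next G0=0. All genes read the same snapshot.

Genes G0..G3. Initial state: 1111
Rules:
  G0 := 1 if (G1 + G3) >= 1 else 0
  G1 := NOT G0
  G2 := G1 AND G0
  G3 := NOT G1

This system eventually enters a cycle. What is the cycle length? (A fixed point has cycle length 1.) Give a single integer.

Step 0: 1111
Step 1: G0=(1+1>=1)=1 G1=NOT G0=NOT 1=0 G2=G1&G0=1&1=1 G3=NOT G1=NOT 1=0 -> 1010
Step 2: G0=(0+0>=1)=0 G1=NOT G0=NOT 1=0 G2=G1&G0=0&1=0 G3=NOT G1=NOT 0=1 -> 0001
Step 3: G0=(0+1>=1)=1 G1=NOT G0=NOT 0=1 G2=G1&G0=0&0=0 G3=NOT G1=NOT 0=1 -> 1101
Step 4: G0=(1+1>=1)=1 G1=NOT G0=NOT 1=0 G2=G1&G0=1&1=1 G3=NOT G1=NOT 1=0 -> 1010
State from step 4 equals state from step 1 -> cycle length 3

Answer: 3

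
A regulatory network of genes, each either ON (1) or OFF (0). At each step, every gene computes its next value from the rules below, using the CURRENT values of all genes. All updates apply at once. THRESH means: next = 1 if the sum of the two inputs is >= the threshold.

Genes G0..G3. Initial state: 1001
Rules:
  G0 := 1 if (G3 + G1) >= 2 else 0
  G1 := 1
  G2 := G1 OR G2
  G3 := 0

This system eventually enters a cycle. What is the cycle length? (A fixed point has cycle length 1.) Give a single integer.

Step 0: 1001
Step 1: G0=(1+0>=2)=0 G1=1(const) G2=G1|G2=0|0=0 G3=0(const) -> 0100
Step 2: G0=(0+1>=2)=0 G1=1(const) G2=G1|G2=1|0=1 G3=0(const) -> 0110
Step 3: G0=(0+1>=2)=0 G1=1(const) G2=G1|G2=1|1=1 G3=0(const) -> 0110
State from step 3 equals state from step 2 -> cycle length 1

Answer: 1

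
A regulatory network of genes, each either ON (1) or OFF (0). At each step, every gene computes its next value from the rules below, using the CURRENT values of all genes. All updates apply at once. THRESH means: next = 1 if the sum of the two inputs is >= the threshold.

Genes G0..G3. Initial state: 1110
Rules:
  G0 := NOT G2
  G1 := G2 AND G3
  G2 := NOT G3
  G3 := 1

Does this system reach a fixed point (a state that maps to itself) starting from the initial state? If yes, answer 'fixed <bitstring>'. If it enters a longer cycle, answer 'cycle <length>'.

Answer: fixed 1001

Derivation:
Step 0: 1110
Step 1: G0=NOT G2=NOT 1=0 G1=G2&G3=1&0=0 G2=NOT G3=NOT 0=1 G3=1(const) -> 0011
Step 2: G0=NOT G2=NOT 1=0 G1=G2&G3=1&1=1 G2=NOT G3=NOT 1=0 G3=1(const) -> 0101
Step 3: G0=NOT G2=NOT 0=1 G1=G2&G3=0&1=0 G2=NOT G3=NOT 1=0 G3=1(const) -> 1001
Step 4: G0=NOT G2=NOT 0=1 G1=G2&G3=0&1=0 G2=NOT G3=NOT 1=0 G3=1(const) -> 1001
Fixed point reached at step 3: 1001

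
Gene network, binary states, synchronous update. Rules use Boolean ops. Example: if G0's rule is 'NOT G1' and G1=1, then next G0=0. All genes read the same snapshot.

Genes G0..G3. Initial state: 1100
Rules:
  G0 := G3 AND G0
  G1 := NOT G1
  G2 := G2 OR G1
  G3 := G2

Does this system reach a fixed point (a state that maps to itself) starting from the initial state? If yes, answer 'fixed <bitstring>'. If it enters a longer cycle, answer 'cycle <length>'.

Answer: cycle 2

Derivation:
Step 0: 1100
Step 1: G0=G3&G0=0&1=0 G1=NOT G1=NOT 1=0 G2=G2|G1=0|1=1 G3=G2=0 -> 0010
Step 2: G0=G3&G0=0&0=0 G1=NOT G1=NOT 0=1 G2=G2|G1=1|0=1 G3=G2=1 -> 0111
Step 3: G0=G3&G0=1&0=0 G1=NOT G1=NOT 1=0 G2=G2|G1=1|1=1 G3=G2=1 -> 0011
Step 4: G0=G3&G0=1&0=0 G1=NOT G1=NOT 0=1 G2=G2|G1=1|0=1 G3=G2=1 -> 0111
Cycle of length 2 starting at step 2 -> no fixed point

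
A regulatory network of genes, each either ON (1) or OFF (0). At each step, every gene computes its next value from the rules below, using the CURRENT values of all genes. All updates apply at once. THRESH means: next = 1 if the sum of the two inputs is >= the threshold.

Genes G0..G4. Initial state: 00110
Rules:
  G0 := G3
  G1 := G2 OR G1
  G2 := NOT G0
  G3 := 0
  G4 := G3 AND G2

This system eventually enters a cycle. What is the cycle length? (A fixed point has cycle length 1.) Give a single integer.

Step 0: 00110
Step 1: G0=G3=1 G1=G2|G1=1|0=1 G2=NOT G0=NOT 0=1 G3=0(const) G4=G3&G2=1&1=1 -> 11101
Step 2: G0=G3=0 G1=G2|G1=1|1=1 G2=NOT G0=NOT 1=0 G3=0(const) G4=G3&G2=0&1=0 -> 01000
Step 3: G0=G3=0 G1=G2|G1=0|1=1 G2=NOT G0=NOT 0=1 G3=0(const) G4=G3&G2=0&0=0 -> 01100
Step 4: G0=G3=0 G1=G2|G1=1|1=1 G2=NOT G0=NOT 0=1 G3=0(const) G4=G3&G2=0&1=0 -> 01100
State from step 4 equals state from step 3 -> cycle length 1

Answer: 1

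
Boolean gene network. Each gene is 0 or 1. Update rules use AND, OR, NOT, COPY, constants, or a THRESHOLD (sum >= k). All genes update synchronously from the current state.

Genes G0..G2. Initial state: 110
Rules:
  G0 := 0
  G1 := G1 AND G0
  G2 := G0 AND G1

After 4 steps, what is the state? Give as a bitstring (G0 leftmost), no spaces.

Step 1: G0=0(const) G1=G1&G0=1&1=1 G2=G0&G1=1&1=1 -> 011
Step 2: G0=0(const) G1=G1&G0=1&0=0 G2=G0&G1=0&1=0 -> 000
Step 3: G0=0(const) G1=G1&G0=0&0=0 G2=G0&G1=0&0=0 -> 000
Step 4: G0=0(const) G1=G1&G0=0&0=0 G2=G0&G1=0&0=0 -> 000

000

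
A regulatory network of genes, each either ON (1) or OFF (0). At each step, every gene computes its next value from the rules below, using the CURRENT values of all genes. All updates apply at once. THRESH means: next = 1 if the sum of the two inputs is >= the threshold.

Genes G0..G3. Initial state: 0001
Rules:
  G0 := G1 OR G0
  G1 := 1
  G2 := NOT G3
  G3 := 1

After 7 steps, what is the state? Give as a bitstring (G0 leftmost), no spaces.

Step 1: G0=G1|G0=0|0=0 G1=1(const) G2=NOT G3=NOT 1=0 G3=1(const) -> 0101
Step 2: G0=G1|G0=1|0=1 G1=1(const) G2=NOT G3=NOT 1=0 G3=1(const) -> 1101
Step 3: G0=G1|G0=1|1=1 G1=1(const) G2=NOT G3=NOT 1=0 G3=1(const) -> 1101
Step 4: G0=G1|G0=1|1=1 G1=1(const) G2=NOT G3=NOT 1=0 G3=1(const) -> 1101
Step 5: G0=G1|G0=1|1=1 G1=1(const) G2=NOT G3=NOT 1=0 G3=1(const) -> 1101
Step 6: G0=G1|G0=1|1=1 G1=1(const) G2=NOT G3=NOT 1=0 G3=1(const) -> 1101
Step 7: G0=G1|G0=1|1=1 G1=1(const) G2=NOT G3=NOT 1=0 G3=1(const) -> 1101

1101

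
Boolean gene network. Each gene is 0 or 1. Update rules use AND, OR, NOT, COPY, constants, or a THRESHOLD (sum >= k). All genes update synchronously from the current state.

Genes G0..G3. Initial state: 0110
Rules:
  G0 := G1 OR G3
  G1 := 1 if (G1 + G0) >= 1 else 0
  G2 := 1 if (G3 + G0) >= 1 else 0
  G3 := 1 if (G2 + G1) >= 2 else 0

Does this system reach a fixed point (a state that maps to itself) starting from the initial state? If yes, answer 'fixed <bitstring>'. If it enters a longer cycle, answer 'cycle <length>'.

Answer: fixed 1111

Derivation:
Step 0: 0110
Step 1: G0=G1|G3=1|0=1 G1=(1+0>=1)=1 G2=(0+0>=1)=0 G3=(1+1>=2)=1 -> 1101
Step 2: G0=G1|G3=1|1=1 G1=(1+1>=1)=1 G2=(1+1>=1)=1 G3=(0+1>=2)=0 -> 1110
Step 3: G0=G1|G3=1|0=1 G1=(1+1>=1)=1 G2=(0+1>=1)=1 G3=(1+1>=2)=1 -> 1111
Step 4: G0=G1|G3=1|1=1 G1=(1+1>=1)=1 G2=(1+1>=1)=1 G3=(1+1>=2)=1 -> 1111
Fixed point reached at step 3: 1111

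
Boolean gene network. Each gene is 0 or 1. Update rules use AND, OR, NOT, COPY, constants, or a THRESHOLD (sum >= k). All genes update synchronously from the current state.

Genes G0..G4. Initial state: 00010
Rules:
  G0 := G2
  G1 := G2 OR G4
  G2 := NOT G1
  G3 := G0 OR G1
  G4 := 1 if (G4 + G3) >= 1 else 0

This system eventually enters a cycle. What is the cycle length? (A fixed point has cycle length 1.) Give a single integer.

Answer: 1

Derivation:
Step 0: 00010
Step 1: G0=G2=0 G1=G2|G4=0|0=0 G2=NOT G1=NOT 0=1 G3=G0|G1=0|0=0 G4=(0+1>=1)=1 -> 00101
Step 2: G0=G2=1 G1=G2|G4=1|1=1 G2=NOT G1=NOT 0=1 G3=G0|G1=0|0=0 G4=(1+0>=1)=1 -> 11101
Step 3: G0=G2=1 G1=G2|G4=1|1=1 G2=NOT G1=NOT 1=0 G3=G0|G1=1|1=1 G4=(1+0>=1)=1 -> 11011
Step 4: G0=G2=0 G1=G2|G4=0|1=1 G2=NOT G1=NOT 1=0 G3=G0|G1=1|1=1 G4=(1+1>=1)=1 -> 01011
Step 5: G0=G2=0 G1=G2|G4=0|1=1 G2=NOT G1=NOT 1=0 G3=G0|G1=0|1=1 G4=(1+1>=1)=1 -> 01011
State from step 5 equals state from step 4 -> cycle length 1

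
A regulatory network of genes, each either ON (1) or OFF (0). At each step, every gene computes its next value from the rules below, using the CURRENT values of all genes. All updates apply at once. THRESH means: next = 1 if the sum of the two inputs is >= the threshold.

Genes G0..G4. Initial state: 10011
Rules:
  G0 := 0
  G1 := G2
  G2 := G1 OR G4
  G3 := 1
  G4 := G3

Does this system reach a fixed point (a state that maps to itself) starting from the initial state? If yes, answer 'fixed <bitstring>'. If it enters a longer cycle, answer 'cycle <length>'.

Answer: fixed 01111

Derivation:
Step 0: 10011
Step 1: G0=0(const) G1=G2=0 G2=G1|G4=0|1=1 G3=1(const) G4=G3=1 -> 00111
Step 2: G0=0(const) G1=G2=1 G2=G1|G4=0|1=1 G3=1(const) G4=G3=1 -> 01111
Step 3: G0=0(const) G1=G2=1 G2=G1|G4=1|1=1 G3=1(const) G4=G3=1 -> 01111
Fixed point reached at step 2: 01111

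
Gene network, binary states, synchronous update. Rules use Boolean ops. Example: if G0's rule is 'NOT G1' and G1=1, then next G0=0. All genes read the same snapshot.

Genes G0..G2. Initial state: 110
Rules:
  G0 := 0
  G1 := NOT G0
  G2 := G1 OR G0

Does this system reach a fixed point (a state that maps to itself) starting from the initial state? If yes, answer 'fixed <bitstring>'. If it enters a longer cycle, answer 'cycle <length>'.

Step 0: 110
Step 1: G0=0(const) G1=NOT G0=NOT 1=0 G2=G1|G0=1|1=1 -> 001
Step 2: G0=0(const) G1=NOT G0=NOT 0=1 G2=G1|G0=0|0=0 -> 010
Step 3: G0=0(const) G1=NOT G0=NOT 0=1 G2=G1|G0=1|0=1 -> 011
Step 4: G0=0(const) G1=NOT G0=NOT 0=1 G2=G1|G0=1|0=1 -> 011
Fixed point reached at step 3: 011

Answer: fixed 011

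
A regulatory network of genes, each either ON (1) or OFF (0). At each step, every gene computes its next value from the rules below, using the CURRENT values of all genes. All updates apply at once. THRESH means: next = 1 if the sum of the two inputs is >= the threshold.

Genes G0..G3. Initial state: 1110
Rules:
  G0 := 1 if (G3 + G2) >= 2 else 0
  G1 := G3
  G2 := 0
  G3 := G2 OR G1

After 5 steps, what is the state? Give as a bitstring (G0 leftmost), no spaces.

Step 1: G0=(0+1>=2)=0 G1=G3=0 G2=0(const) G3=G2|G1=1|1=1 -> 0001
Step 2: G0=(1+0>=2)=0 G1=G3=1 G2=0(const) G3=G2|G1=0|0=0 -> 0100
Step 3: G0=(0+0>=2)=0 G1=G3=0 G2=0(const) G3=G2|G1=0|1=1 -> 0001
Step 4: G0=(1+0>=2)=0 G1=G3=1 G2=0(const) G3=G2|G1=0|0=0 -> 0100
Step 5: G0=(0+0>=2)=0 G1=G3=0 G2=0(const) G3=G2|G1=0|1=1 -> 0001

0001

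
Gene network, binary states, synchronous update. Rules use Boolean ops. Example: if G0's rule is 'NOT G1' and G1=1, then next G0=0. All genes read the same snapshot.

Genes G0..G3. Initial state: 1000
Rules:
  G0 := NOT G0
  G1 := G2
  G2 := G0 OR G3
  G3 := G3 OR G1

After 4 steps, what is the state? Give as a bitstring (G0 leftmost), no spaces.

Step 1: G0=NOT G0=NOT 1=0 G1=G2=0 G2=G0|G3=1|0=1 G3=G3|G1=0|0=0 -> 0010
Step 2: G0=NOT G0=NOT 0=1 G1=G2=1 G2=G0|G3=0|0=0 G3=G3|G1=0|0=0 -> 1100
Step 3: G0=NOT G0=NOT 1=0 G1=G2=0 G2=G0|G3=1|0=1 G3=G3|G1=0|1=1 -> 0011
Step 4: G0=NOT G0=NOT 0=1 G1=G2=1 G2=G0|G3=0|1=1 G3=G3|G1=1|0=1 -> 1111

1111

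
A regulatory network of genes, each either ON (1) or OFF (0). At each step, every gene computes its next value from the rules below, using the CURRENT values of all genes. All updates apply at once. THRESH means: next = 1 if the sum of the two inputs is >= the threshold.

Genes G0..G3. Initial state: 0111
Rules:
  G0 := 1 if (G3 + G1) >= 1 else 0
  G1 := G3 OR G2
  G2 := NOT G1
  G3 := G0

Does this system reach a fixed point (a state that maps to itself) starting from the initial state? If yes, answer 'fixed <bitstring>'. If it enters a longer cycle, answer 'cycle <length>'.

Answer: fixed 1101

Derivation:
Step 0: 0111
Step 1: G0=(1+1>=1)=1 G1=G3|G2=1|1=1 G2=NOT G1=NOT 1=0 G3=G0=0 -> 1100
Step 2: G0=(0+1>=1)=1 G1=G3|G2=0|0=0 G2=NOT G1=NOT 1=0 G3=G0=1 -> 1001
Step 3: G0=(1+0>=1)=1 G1=G3|G2=1|0=1 G2=NOT G1=NOT 0=1 G3=G0=1 -> 1111
Step 4: G0=(1+1>=1)=1 G1=G3|G2=1|1=1 G2=NOT G1=NOT 1=0 G3=G0=1 -> 1101
Step 5: G0=(1+1>=1)=1 G1=G3|G2=1|0=1 G2=NOT G1=NOT 1=0 G3=G0=1 -> 1101
Fixed point reached at step 4: 1101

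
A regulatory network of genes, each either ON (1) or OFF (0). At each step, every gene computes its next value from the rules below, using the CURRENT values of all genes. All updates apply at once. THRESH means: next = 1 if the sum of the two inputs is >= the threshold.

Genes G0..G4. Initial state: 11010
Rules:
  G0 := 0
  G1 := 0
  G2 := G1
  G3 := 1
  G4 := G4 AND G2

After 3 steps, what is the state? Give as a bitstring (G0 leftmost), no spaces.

Step 1: G0=0(const) G1=0(const) G2=G1=1 G3=1(const) G4=G4&G2=0&0=0 -> 00110
Step 2: G0=0(const) G1=0(const) G2=G1=0 G3=1(const) G4=G4&G2=0&1=0 -> 00010
Step 3: G0=0(const) G1=0(const) G2=G1=0 G3=1(const) G4=G4&G2=0&0=0 -> 00010

00010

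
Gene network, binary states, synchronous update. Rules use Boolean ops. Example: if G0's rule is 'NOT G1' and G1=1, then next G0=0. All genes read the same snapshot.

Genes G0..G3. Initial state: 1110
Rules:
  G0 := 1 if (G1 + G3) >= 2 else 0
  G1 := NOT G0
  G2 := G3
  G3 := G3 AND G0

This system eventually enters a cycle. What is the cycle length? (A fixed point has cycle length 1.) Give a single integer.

Step 0: 1110
Step 1: G0=(1+0>=2)=0 G1=NOT G0=NOT 1=0 G2=G3=0 G3=G3&G0=0&1=0 -> 0000
Step 2: G0=(0+0>=2)=0 G1=NOT G0=NOT 0=1 G2=G3=0 G3=G3&G0=0&0=0 -> 0100
Step 3: G0=(1+0>=2)=0 G1=NOT G0=NOT 0=1 G2=G3=0 G3=G3&G0=0&0=0 -> 0100
State from step 3 equals state from step 2 -> cycle length 1

Answer: 1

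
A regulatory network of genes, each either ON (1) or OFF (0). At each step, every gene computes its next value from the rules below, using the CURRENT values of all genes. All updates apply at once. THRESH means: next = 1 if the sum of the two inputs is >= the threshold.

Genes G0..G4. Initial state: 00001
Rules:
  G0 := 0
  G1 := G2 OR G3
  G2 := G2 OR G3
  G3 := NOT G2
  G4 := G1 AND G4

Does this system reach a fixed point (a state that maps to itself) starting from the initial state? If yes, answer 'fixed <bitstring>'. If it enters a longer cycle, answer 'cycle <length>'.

Answer: fixed 01100

Derivation:
Step 0: 00001
Step 1: G0=0(const) G1=G2|G3=0|0=0 G2=G2|G3=0|0=0 G3=NOT G2=NOT 0=1 G4=G1&G4=0&1=0 -> 00010
Step 2: G0=0(const) G1=G2|G3=0|1=1 G2=G2|G3=0|1=1 G3=NOT G2=NOT 0=1 G4=G1&G4=0&0=0 -> 01110
Step 3: G0=0(const) G1=G2|G3=1|1=1 G2=G2|G3=1|1=1 G3=NOT G2=NOT 1=0 G4=G1&G4=1&0=0 -> 01100
Step 4: G0=0(const) G1=G2|G3=1|0=1 G2=G2|G3=1|0=1 G3=NOT G2=NOT 1=0 G4=G1&G4=1&0=0 -> 01100
Fixed point reached at step 3: 01100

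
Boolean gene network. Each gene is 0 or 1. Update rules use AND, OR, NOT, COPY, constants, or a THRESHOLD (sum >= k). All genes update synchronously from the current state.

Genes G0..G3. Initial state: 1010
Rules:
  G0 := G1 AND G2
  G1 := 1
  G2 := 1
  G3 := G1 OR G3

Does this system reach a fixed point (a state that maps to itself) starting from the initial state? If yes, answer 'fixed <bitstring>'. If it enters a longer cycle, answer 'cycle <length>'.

Answer: fixed 1111

Derivation:
Step 0: 1010
Step 1: G0=G1&G2=0&1=0 G1=1(const) G2=1(const) G3=G1|G3=0|0=0 -> 0110
Step 2: G0=G1&G2=1&1=1 G1=1(const) G2=1(const) G3=G1|G3=1|0=1 -> 1111
Step 3: G0=G1&G2=1&1=1 G1=1(const) G2=1(const) G3=G1|G3=1|1=1 -> 1111
Fixed point reached at step 2: 1111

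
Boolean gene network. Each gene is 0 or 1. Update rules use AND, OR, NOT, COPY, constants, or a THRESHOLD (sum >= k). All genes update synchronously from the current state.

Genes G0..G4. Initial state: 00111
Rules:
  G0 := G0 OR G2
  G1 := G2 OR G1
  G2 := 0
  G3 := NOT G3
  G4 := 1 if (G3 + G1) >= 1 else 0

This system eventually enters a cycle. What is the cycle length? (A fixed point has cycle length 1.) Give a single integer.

Step 0: 00111
Step 1: G0=G0|G2=0|1=1 G1=G2|G1=1|0=1 G2=0(const) G3=NOT G3=NOT 1=0 G4=(1+0>=1)=1 -> 11001
Step 2: G0=G0|G2=1|0=1 G1=G2|G1=0|1=1 G2=0(const) G3=NOT G3=NOT 0=1 G4=(0+1>=1)=1 -> 11011
Step 3: G0=G0|G2=1|0=1 G1=G2|G1=0|1=1 G2=0(const) G3=NOT G3=NOT 1=0 G4=(1+1>=1)=1 -> 11001
State from step 3 equals state from step 1 -> cycle length 2

Answer: 2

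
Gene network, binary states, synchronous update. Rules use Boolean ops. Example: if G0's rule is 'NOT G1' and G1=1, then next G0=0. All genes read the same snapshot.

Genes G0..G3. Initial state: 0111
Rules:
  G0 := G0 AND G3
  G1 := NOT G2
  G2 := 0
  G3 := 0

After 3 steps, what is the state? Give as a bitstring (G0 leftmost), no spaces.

Step 1: G0=G0&G3=0&1=0 G1=NOT G2=NOT 1=0 G2=0(const) G3=0(const) -> 0000
Step 2: G0=G0&G3=0&0=0 G1=NOT G2=NOT 0=1 G2=0(const) G3=0(const) -> 0100
Step 3: G0=G0&G3=0&0=0 G1=NOT G2=NOT 0=1 G2=0(const) G3=0(const) -> 0100

0100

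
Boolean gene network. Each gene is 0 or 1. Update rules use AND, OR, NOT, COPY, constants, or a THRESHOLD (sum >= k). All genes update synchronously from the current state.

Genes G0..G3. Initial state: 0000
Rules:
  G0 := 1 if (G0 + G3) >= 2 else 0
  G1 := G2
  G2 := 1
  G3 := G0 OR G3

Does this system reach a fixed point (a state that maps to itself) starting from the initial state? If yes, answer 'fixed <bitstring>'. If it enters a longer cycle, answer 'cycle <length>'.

Answer: fixed 0110

Derivation:
Step 0: 0000
Step 1: G0=(0+0>=2)=0 G1=G2=0 G2=1(const) G3=G0|G3=0|0=0 -> 0010
Step 2: G0=(0+0>=2)=0 G1=G2=1 G2=1(const) G3=G0|G3=0|0=0 -> 0110
Step 3: G0=(0+0>=2)=0 G1=G2=1 G2=1(const) G3=G0|G3=0|0=0 -> 0110
Fixed point reached at step 2: 0110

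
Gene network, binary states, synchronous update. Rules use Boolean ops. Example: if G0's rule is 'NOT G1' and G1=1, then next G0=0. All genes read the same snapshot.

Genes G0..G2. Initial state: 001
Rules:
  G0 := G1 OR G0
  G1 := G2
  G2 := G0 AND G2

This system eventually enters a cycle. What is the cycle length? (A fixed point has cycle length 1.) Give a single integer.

Answer: 1

Derivation:
Step 0: 001
Step 1: G0=G1|G0=0|0=0 G1=G2=1 G2=G0&G2=0&1=0 -> 010
Step 2: G0=G1|G0=1|0=1 G1=G2=0 G2=G0&G2=0&0=0 -> 100
Step 3: G0=G1|G0=0|1=1 G1=G2=0 G2=G0&G2=1&0=0 -> 100
State from step 3 equals state from step 2 -> cycle length 1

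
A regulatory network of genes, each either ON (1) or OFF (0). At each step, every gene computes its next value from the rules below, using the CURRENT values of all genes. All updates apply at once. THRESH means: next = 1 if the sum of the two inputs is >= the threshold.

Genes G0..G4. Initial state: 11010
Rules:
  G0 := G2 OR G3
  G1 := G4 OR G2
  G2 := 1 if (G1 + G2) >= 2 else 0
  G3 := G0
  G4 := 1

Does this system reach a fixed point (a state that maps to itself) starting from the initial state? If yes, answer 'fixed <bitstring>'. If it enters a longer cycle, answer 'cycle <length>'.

Step 0: 11010
Step 1: G0=G2|G3=0|1=1 G1=G4|G2=0|0=0 G2=(1+0>=2)=0 G3=G0=1 G4=1(const) -> 10011
Step 2: G0=G2|G3=0|1=1 G1=G4|G2=1|0=1 G2=(0+0>=2)=0 G3=G0=1 G4=1(const) -> 11011
Step 3: G0=G2|G3=0|1=1 G1=G4|G2=1|0=1 G2=(1+0>=2)=0 G3=G0=1 G4=1(const) -> 11011
Fixed point reached at step 2: 11011

Answer: fixed 11011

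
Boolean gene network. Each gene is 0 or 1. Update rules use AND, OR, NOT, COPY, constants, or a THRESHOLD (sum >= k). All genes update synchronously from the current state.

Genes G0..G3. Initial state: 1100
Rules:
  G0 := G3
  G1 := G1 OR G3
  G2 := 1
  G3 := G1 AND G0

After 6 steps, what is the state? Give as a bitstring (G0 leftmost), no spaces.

Step 1: G0=G3=0 G1=G1|G3=1|0=1 G2=1(const) G3=G1&G0=1&1=1 -> 0111
Step 2: G0=G3=1 G1=G1|G3=1|1=1 G2=1(const) G3=G1&G0=1&0=0 -> 1110
Step 3: G0=G3=0 G1=G1|G3=1|0=1 G2=1(const) G3=G1&G0=1&1=1 -> 0111
Step 4: G0=G3=1 G1=G1|G3=1|1=1 G2=1(const) G3=G1&G0=1&0=0 -> 1110
Step 5: G0=G3=0 G1=G1|G3=1|0=1 G2=1(const) G3=G1&G0=1&1=1 -> 0111
Step 6: G0=G3=1 G1=G1|G3=1|1=1 G2=1(const) G3=G1&G0=1&0=0 -> 1110

1110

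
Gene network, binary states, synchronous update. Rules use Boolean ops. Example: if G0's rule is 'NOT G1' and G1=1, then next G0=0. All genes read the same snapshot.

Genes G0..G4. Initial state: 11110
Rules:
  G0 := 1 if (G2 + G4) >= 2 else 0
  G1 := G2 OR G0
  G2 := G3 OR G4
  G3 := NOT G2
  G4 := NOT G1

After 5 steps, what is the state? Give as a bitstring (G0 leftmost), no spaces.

Step 1: G0=(1+0>=2)=0 G1=G2|G0=1|1=1 G2=G3|G4=1|0=1 G3=NOT G2=NOT 1=0 G4=NOT G1=NOT 1=0 -> 01100
Step 2: G0=(1+0>=2)=0 G1=G2|G0=1|0=1 G2=G3|G4=0|0=0 G3=NOT G2=NOT 1=0 G4=NOT G1=NOT 1=0 -> 01000
Step 3: G0=(0+0>=2)=0 G1=G2|G0=0|0=0 G2=G3|G4=0|0=0 G3=NOT G2=NOT 0=1 G4=NOT G1=NOT 1=0 -> 00010
Step 4: G0=(0+0>=2)=0 G1=G2|G0=0|0=0 G2=G3|G4=1|0=1 G3=NOT G2=NOT 0=1 G4=NOT G1=NOT 0=1 -> 00111
Step 5: G0=(1+1>=2)=1 G1=G2|G0=1|0=1 G2=G3|G4=1|1=1 G3=NOT G2=NOT 1=0 G4=NOT G1=NOT 0=1 -> 11101

11101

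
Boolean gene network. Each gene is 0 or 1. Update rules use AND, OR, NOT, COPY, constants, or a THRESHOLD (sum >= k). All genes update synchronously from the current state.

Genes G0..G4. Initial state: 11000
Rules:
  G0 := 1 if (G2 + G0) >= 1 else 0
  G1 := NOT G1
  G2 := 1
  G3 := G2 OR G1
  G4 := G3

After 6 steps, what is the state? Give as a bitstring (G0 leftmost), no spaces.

Step 1: G0=(0+1>=1)=1 G1=NOT G1=NOT 1=0 G2=1(const) G3=G2|G1=0|1=1 G4=G3=0 -> 10110
Step 2: G0=(1+1>=1)=1 G1=NOT G1=NOT 0=1 G2=1(const) G3=G2|G1=1|0=1 G4=G3=1 -> 11111
Step 3: G0=(1+1>=1)=1 G1=NOT G1=NOT 1=0 G2=1(const) G3=G2|G1=1|1=1 G4=G3=1 -> 10111
Step 4: G0=(1+1>=1)=1 G1=NOT G1=NOT 0=1 G2=1(const) G3=G2|G1=1|0=1 G4=G3=1 -> 11111
Step 5: G0=(1+1>=1)=1 G1=NOT G1=NOT 1=0 G2=1(const) G3=G2|G1=1|1=1 G4=G3=1 -> 10111
Step 6: G0=(1+1>=1)=1 G1=NOT G1=NOT 0=1 G2=1(const) G3=G2|G1=1|0=1 G4=G3=1 -> 11111

11111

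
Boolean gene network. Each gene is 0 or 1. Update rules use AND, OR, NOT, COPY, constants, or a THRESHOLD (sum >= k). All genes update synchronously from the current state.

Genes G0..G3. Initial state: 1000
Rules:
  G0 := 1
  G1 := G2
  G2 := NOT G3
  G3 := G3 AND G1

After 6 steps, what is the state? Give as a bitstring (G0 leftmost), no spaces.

Step 1: G0=1(const) G1=G2=0 G2=NOT G3=NOT 0=1 G3=G3&G1=0&0=0 -> 1010
Step 2: G0=1(const) G1=G2=1 G2=NOT G3=NOT 0=1 G3=G3&G1=0&0=0 -> 1110
Step 3: G0=1(const) G1=G2=1 G2=NOT G3=NOT 0=1 G3=G3&G1=0&1=0 -> 1110
Step 4: G0=1(const) G1=G2=1 G2=NOT G3=NOT 0=1 G3=G3&G1=0&1=0 -> 1110
Step 5: G0=1(const) G1=G2=1 G2=NOT G3=NOT 0=1 G3=G3&G1=0&1=0 -> 1110
Step 6: G0=1(const) G1=G2=1 G2=NOT G3=NOT 0=1 G3=G3&G1=0&1=0 -> 1110

1110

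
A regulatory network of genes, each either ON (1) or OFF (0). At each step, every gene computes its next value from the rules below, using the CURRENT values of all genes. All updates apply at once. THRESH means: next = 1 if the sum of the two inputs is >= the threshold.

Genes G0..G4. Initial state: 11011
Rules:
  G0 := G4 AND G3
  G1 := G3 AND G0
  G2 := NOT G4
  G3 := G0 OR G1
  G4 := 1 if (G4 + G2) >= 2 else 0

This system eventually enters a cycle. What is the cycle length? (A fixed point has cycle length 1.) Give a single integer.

Answer: 1

Derivation:
Step 0: 11011
Step 1: G0=G4&G3=1&1=1 G1=G3&G0=1&1=1 G2=NOT G4=NOT 1=0 G3=G0|G1=1|1=1 G4=(1+0>=2)=0 -> 11010
Step 2: G0=G4&G3=0&1=0 G1=G3&G0=1&1=1 G2=NOT G4=NOT 0=1 G3=G0|G1=1|1=1 G4=(0+0>=2)=0 -> 01110
Step 3: G0=G4&G3=0&1=0 G1=G3&G0=1&0=0 G2=NOT G4=NOT 0=1 G3=G0|G1=0|1=1 G4=(0+1>=2)=0 -> 00110
Step 4: G0=G4&G3=0&1=0 G1=G3&G0=1&0=0 G2=NOT G4=NOT 0=1 G3=G0|G1=0|0=0 G4=(0+1>=2)=0 -> 00100
Step 5: G0=G4&G3=0&0=0 G1=G3&G0=0&0=0 G2=NOT G4=NOT 0=1 G3=G0|G1=0|0=0 G4=(0+1>=2)=0 -> 00100
State from step 5 equals state from step 4 -> cycle length 1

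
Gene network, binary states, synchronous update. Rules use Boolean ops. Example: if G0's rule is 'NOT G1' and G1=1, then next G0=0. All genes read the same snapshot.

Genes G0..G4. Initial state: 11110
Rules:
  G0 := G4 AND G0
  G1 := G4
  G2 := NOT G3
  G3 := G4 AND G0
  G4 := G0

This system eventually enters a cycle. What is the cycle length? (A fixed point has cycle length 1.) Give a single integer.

Answer: 1

Derivation:
Step 0: 11110
Step 1: G0=G4&G0=0&1=0 G1=G4=0 G2=NOT G3=NOT 1=0 G3=G4&G0=0&1=0 G4=G0=1 -> 00001
Step 2: G0=G4&G0=1&0=0 G1=G4=1 G2=NOT G3=NOT 0=1 G3=G4&G0=1&0=0 G4=G0=0 -> 01100
Step 3: G0=G4&G0=0&0=0 G1=G4=0 G2=NOT G3=NOT 0=1 G3=G4&G0=0&0=0 G4=G0=0 -> 00100
Step 4: G0=G4&G0=0&0=0 G1=G4=0 G2=NOT G3=NOT 0=1 G3=G4&G0=0&0=0 G4=G0=0 -> 00100
State from step 4 equals state from step 3 -> cycle length 1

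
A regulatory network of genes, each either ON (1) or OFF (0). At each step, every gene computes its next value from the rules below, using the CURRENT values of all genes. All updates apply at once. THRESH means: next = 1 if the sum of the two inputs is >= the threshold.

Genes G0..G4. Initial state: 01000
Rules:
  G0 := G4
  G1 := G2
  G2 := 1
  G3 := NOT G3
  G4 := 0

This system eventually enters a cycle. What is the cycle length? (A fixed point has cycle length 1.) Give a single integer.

Answer: 2

Derivation:
Step 0: 01000
Step 1: G0=G4=0 G1=G2=0 G2=1(const) G3=NOT G3=NOT 0=1 G4=0(const) -> 00110
Step 2: G0=G4=0 G1=G2=1 G2=1(const) G3=NOT G3=NOT 1=0 G4=0(const) -> 01100
Step 3: G0=G4=0 G1=G2=1 G2=1(const) G3=NOT G3=NOT 0=1 G4=0(const) -> 01110
Step 4: G0=G4=0 G1=G2=1 G2=1(const) G3=NOT G3=NOT 1=0 G4=0(const) -> 01100
State from step 4 equals state from step 2 -> cycle length 2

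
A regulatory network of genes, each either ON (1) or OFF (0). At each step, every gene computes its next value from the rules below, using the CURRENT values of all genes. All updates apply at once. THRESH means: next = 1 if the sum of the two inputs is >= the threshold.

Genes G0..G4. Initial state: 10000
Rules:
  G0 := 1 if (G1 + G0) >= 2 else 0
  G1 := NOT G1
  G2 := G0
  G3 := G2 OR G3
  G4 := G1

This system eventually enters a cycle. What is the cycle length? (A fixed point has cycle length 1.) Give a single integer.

Answer: 2

Derivation:
Step 0: 10000
Step 1: G0=(0+1>=2)=0 G1=NOT G1=NOT 0=1 G2=G0=1 G3=G2|G3=0|0=0 G4=G1=0 -> 01100
Step 2: G0=(1+0>=2)=0 G1=NOT G1=NOT 1=0 G2=G0=0 G3=G2|G3=1|0=1 G4=G1=1 -> 00011
Step 3: G0=(0+0>=2)=0 G1=NOT G1=NOT 0=1 G2=G0=0 G3=G2|G3=0|1=1 G4=G1=0 -> 01010
Step 4: G0=(1+0>=2)=0 G1=NOT G1=NOT 1=0 G2=G0=0 G3=G2|G3=0|1=1 G4=G1=1 -> 00011
State from step 4 equals state from step 2 -> cycle length 2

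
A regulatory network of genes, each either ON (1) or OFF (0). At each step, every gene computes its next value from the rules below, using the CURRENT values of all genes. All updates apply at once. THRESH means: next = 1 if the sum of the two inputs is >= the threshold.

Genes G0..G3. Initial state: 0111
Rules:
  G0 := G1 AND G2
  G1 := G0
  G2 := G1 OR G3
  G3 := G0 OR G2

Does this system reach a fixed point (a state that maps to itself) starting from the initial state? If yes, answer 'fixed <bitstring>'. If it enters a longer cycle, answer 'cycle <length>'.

Step 0: 0111
Step 1: G0=G1&G2=1&1=1 G1=G0=0 G2=G1|G3=1|1=1 G3=G0|G2=0|1=1 -> 1011
Step 2: G0=G1&G2=0&1=0 G1=G0=1 G2=G1|G3=0|1=1 G3=G0|G2=1|1=1 -> 0111
Cycle of length 2 starting at step 0 -> no fixed point

Answer: cycle 2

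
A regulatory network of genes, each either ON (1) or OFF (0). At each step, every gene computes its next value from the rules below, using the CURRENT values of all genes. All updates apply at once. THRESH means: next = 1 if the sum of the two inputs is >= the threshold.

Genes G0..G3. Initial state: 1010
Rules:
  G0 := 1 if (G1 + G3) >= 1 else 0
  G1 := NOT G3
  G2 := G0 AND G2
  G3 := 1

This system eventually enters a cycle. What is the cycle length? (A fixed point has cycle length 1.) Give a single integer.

Step 0: 1010
Step 1: G0=(0+0>=1)=0 G1=NOT G3=NOT 0=1 G2=G0&G2=1&1=1 G3=1(const) -> 0111
Step 2: G0=(1+1>=1)=1 G1=NOT G3=NOT 1=0 G2=G0&G2=0&1=0 G3=1(const) -> 1001
Step 3: G0=(0+1>=1)=1 G1=NOT G3=NOT 1=0 G2=G0&G2=1&0=0 G3=1(const) -> 1001
State from step 3 equals state from step 2 -> cycle length 1

Answer: 1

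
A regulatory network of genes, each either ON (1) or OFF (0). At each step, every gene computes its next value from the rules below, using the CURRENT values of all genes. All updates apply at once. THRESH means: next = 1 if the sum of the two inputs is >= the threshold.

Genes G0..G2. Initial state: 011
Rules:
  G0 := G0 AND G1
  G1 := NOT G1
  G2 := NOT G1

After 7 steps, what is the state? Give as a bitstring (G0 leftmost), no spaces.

Step 1: G0=G0&G1=0&1=0 G1=NOT G1=NOT 1=0 G2=NOT G1=NOT 1=0 -> 000
Step 2: G0=G0&G1=0&0=0 G1=NOT G1=NOT 0=1 G2=NOT G1=NOT 0=1 -> 011
Step 3: G0=G0&G1=0&1=0 G1=NOT G1=NOT 1=0 G2=NOT G1=NOT 1=0 -> 000
Step 4: G0=G0&G1=0&0=0 G1=NOT G1=NOT 0=1 G2=NOT G1=NOT 0=1 -> 011
Step 5: G0=G0&G1=0&1=0 G1=NOT G1=NOT 1=0 G2=NOT G1=NOT 1=0 -> 000
Step 6: G0=G0&G1=0&0=0 G1=NOT G1=NOT 0=1 G2=NOT G1=NOT 0=1 -> 011
Step 7: G0=G0&G1=0&1=0 G1=NOT G1=NOT 1=0 G2=NOT G1=NOT 1=0 -> 000

000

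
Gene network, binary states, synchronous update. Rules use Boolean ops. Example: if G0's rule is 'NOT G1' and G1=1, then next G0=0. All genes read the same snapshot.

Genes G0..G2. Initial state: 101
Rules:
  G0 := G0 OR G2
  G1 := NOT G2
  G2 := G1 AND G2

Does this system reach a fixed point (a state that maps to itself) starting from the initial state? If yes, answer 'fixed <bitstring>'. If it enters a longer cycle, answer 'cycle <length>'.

Step 0: 101
Step 1: G0=G0|G2=1|1=1 G1=NOT G2=NOT 1=0 G2=G1&G2=0&1=0 -> 100
Step 2: G0=G0|G2=1|0=1 G1=NOT G2=NOT 0=1 G2=G1&G2=0&0=0 -> 110
Step 3: G0=G0|G2=1|0=1 G1=NOT G2=NOT 0=1 G2=G1&G2=1&0=0 -> 110
Fixed point reached at step 2: 110

Answer: fixed 110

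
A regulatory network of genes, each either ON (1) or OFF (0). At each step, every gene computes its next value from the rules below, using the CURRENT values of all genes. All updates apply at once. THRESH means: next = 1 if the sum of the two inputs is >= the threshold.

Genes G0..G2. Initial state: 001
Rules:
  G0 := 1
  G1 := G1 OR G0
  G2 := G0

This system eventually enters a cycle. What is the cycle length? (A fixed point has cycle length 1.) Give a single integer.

Step 0: 001
Step 1: G0=1(const) G1=G1|G0=0|0=0 G2=G0=0 -> 100
Step 2: G0=1(const) G1=G1|G0=0|1=1 G2=G0=1 -> 111
Step 3: G0=1(const) G1=G1|G0=1|1=1 G2=G0=1 -> 111
State from step 3 equals state from step 2 -> cycle length 1

Answer: 1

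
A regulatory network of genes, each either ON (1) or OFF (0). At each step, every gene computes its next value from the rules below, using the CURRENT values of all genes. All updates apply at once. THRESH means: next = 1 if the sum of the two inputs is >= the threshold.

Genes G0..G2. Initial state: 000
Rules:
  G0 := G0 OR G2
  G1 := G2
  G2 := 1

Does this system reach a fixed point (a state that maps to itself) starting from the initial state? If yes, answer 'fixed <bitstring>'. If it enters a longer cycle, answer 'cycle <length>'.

Step 0: 000
Step 1: G0=G0|G2=0|0=0 G1=G2=0 G2=1(const) -> 001
Step 2: G0=G0|G2=0|1=1 G1=G2=1 G2=1(const) -> 111
Step 3: G0=G0|G2=1|1=1 G1=G2=1 G2=1(const) -> 111
Fixed point reached at step 2: 111

Answer: fixed 111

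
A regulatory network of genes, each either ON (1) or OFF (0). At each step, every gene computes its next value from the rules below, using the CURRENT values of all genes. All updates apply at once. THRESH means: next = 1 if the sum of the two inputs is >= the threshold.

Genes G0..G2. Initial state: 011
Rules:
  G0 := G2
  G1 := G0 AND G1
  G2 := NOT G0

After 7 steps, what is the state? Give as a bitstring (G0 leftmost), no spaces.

Step 1: G0=G2=1 G1=G0&G1=0&1=0 G2=NOT G0=NOT 0=1 -> 101
Step 2: G0=G2=1 G1=G0&G1=1&0=0 G2=NOT G0=NOT 1=0 -> 100
Step 3: G0=G2=0 G1=G0&G1=1&0=0 G2=NOT G0=NOT 1=0 -> 000
Step 4: G0=G2=0 G1=G0&G1=0&0=0 G2=NOT G0=NOT 0=1 -> 001
Step 5: G0=G2=1 G1=G0&G1=0&0=0 G2=NOT G0=NOT 0=1 -> 101
Step 6: G0=G2=1 G1=G0&G1=1&0=0 G2=NOT G0=NOT 1=0 -> 100
Step 7: G0=G2=0 G1=G0&G1=1&0=0 G2=NOT G0=NOT 1=0 -> 000

000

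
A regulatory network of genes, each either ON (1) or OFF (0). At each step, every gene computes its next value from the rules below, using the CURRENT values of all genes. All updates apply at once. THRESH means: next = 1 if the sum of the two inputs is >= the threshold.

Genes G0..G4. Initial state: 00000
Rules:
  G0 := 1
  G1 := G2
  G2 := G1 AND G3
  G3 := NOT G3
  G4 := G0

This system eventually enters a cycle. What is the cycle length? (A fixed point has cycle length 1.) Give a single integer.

Answer: 2

Derivation:
Step 0: 00000
Step 1: G0=1(const) G1=G2=0 G2=G1&G3=0&0=0 G3=NOT G3=NOT 0=1 G4=G0=0 -> 10010
Step 2: G0=1(const) G1=G2=0 G2=G1&G3=0&1=0 G3=NOT G3=NOT 1=0 G4=G0=1 -> 10001
Step 3: G0=1(const) G1=G2=0 G2=G1&G3=0&0=0 G3=NOT G3=NOT 0=1 G4=G0=1 -> 10011
Step 4: G0=1(const) G1=G2=0 G2=G1&G3=0&1=0 G3=NOT G3=NOT 1=0 G4=G0=1 -> 10001
State from step 4 equals state from step 2 -> cycle length 2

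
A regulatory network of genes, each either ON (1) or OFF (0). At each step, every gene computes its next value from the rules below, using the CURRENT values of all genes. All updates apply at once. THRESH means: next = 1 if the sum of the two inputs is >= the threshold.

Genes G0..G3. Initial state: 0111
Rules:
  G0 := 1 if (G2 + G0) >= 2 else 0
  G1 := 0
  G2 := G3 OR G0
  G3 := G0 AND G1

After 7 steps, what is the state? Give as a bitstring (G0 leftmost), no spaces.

Step 1: G0=(1+0>=2)=0 G1=0(const) G2=G3|G0=1|0=1 G3=G0&G1=0&1=0 -> 0010
Step 2: G0=(1+0>=2)=0 G1=0(const) G2=G3|G0=0|0=0 G3=G0&G1=0&0=0 -> 0000
Step 3: G0=(0+0>=2)=0 G1=0(const) G2=G3|G0=0|0=0 G3=G0&G1=0&0=0 -> 0000
Step 4: G0=(0+0>=2)=0 G1=0(const) G2=G3|G0=0|0=0 G3=G0&G1=0&0=0 -> 0000
Step 5: G0=(0+0>=2)=0 G1=0(const) G2=G3|G0=0|0=0 G3=G0&G1=0&0=0 -> 0000
Step 6: G0=(0+0>=2)=0 G1=0(const) G2=G3|G0=0|0=0 G3=G0&G1=0&0=0 -> 0000
Step 7: G0=(0+0>=2)=0 G1=0(const) G2=G3|G0=0|0=0 G3=G0&G1=0&0=0 -> 0000

0000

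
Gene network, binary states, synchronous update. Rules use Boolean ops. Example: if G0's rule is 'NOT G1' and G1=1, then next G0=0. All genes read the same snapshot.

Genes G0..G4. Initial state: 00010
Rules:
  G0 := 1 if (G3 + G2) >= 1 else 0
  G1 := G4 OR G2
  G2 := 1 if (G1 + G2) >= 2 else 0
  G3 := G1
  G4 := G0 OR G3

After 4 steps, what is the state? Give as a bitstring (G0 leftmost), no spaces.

Step 1: G0=(1+0>=1)=1 G1=G4|G2=0|0=0 G2=(0+0>=2)=0 G3=G1=0 G4=G0|G3=0|1=1 -> 10001
Step 2: G0=(0+0>=1)=0 G1=G4|G2=1|0=1 G2=(0+0>=2)=0 G3=G1=0 G4=G0|G3=1|0=1 -> 01001
Step 3: G0=(0+0>=1)=0 G1=G4|G2=1|0=1 G2=(1+0>=2)=0 G3=G1=1 G4=G0|G3=0|0=0 -> 01010
Step 4: G0=(1+0>=1)=1 G1=G4|G2=0|0=0 G2=(1+0>=2)=0 G3=G1=1 G4=G0|G3=0|1=1 -> 10011

10011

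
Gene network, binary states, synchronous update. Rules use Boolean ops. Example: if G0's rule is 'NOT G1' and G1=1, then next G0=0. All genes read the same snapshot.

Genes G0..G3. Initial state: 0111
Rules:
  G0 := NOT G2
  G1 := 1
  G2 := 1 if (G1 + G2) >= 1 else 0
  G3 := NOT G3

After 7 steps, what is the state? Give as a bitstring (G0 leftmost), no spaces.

Step 1: G0=NOT G2=NOT 1=0 G1=1(const) G2=(1+1>=1)=1 G3=NOT G3=NOT 1=0 -> 0110
Step 2: G0=NOT G2=NOT 1=0 G1=1(const) G2=(1+1>=1)=1 G3=NOT G3=NOT 0=1 -> 0111
Step 3: G0=NOT G2=NOT 1=0 G1=1(const) G2=(1+1>=1)=1 G3=NOT G3=NOT 1=0 -> 0110
Step 4: G0=NOT G2=NOT 1=0 G1=1(const) G2=(1+1>=1)=1 G3=NOT G3=NOT 0=1 -> 0111
Step 5: G0=NOT G2=NOT 1=0 G1=1(const) G2=(1+1>=1)=1 G3=NOT G3=NOT 1=0 -> 0110
Step 6: G0=NOT G2=NOT 1=0 G1=1(const) G2=(1+1>=1)=1 G3=NOT G3=NOT 0=1 -> 0111
Step 7: G0=NOT G2=NOT 1=0 G1=1(const) G2=(1+1>=1)=1 G3=NOT G3=NOT 1=0 -> 0110

0110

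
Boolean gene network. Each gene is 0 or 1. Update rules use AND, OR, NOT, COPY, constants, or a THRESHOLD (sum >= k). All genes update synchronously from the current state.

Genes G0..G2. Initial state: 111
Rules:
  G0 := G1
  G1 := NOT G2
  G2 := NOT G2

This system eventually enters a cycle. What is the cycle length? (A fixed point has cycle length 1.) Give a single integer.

Step 0: 111
Step 1: G0=G1=1 G1=NOT G2=NOT 1=0 G2=NOT G2=NOT 1=0 -> 100
Step 2: G0=G1=0 G1=NOT G2=NOT 0=1 G2=NOT G2=NOT 0=1 -> 011
Step 3: G0=G1=1 G1=NOT G2=NOT 1=0 G2=NOT G2=NOT 1=0 -> 100
State from step 3 equals state from step 1 -> cycle length 2

Answer: 2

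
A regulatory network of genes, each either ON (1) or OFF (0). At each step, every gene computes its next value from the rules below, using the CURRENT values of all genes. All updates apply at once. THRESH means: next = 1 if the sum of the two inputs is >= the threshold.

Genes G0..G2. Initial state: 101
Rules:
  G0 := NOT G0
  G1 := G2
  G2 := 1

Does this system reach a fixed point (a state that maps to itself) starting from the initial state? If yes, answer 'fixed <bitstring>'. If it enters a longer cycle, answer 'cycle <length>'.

Step 0: 101
Step 1: G0=NOT G0=NOT 1=0 G1=G2=1 G2=1(const) -> 011
Step 2: G0=NOT G0=NOT 0=1 G1=G2=1 G2=1(const) -> 111
Step 3: G0=NOT G0=NOT 1=0 G1=G2=1 G2=1(const) -> 011
Cycle of length 2 starting at step 1 -> no fixed point

Answer: cycle 2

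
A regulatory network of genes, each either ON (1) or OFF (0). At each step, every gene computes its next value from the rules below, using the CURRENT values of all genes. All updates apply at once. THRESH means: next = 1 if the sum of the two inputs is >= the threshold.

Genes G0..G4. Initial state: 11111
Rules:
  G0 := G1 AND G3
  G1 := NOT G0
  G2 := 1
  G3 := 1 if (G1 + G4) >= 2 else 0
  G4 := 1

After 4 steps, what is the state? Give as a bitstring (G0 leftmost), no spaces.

Step 1: G0=G1&G3=1&1=1 G1=NOT G0=NOT 1=0 G2=1(const) G3=(1+1>=2)=1 G4=1(const) -> 10111
Step 2: G0=G1&G3=0&1=0 G1=NOT G0=NOT 1=0 G2=1(const) G3=(0+1>=2)=0 G4=1(const) -> 00101
Step 3: G0=G1&G3=0&0=0 G1=NOT G0=NOT 0=1 G2=1(const) G3=(0+1>=2)=0 G4=1(const) -> 01101
Step 4: G0=G1&G3=1&0=0 G1=NOT G0=NOT 0=1 G2=1(const) G3=(1+1>=2)=1 G4=1(const) -> 01111

01111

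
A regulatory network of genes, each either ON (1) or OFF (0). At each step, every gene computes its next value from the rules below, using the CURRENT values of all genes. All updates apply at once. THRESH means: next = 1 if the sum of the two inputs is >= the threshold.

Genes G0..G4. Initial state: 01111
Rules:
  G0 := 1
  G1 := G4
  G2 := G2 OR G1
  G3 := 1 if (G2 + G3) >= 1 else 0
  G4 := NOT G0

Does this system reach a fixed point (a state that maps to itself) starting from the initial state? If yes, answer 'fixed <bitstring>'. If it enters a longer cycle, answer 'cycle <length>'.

Step 0: 01111
Step 1: G0=1(const) G1=G4=1 G2=G2|G1=1|1=1 G3=(1+1>=1)=1 G4=NOT G0=NOT 0=1 -> 11111
Step 2: G0=1(const) G1=G4=1 G2=G2|G1=1|1=1 G3=(1+1>=1)=1 G4=NOT G0=NOT 1=0 -> 11110
Step 3: G0=1(const) G1=G4=0 G2=G2|G1=1|1=1 G3=(1+1>=1)=1 G4=NOT G0=NOT 1=0 -> 10110
Step 4: G0=1(const) G1=G4=0 G2=G2|G1=1|0=1 G3=(1+1>=1)=1 G4=NOT G0=NOT 1=0 -> 10110
Fixed point reached at step 3: 10110

Answer: fixed 10110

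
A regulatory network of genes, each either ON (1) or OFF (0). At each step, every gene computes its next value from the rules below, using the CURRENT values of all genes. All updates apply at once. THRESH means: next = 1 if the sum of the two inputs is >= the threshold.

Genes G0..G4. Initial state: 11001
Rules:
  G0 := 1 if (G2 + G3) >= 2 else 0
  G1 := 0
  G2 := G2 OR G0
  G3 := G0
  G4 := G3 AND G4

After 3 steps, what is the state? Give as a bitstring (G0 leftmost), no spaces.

Step 1: G0=(0+0>=2)=0 G1=0(const) G2=G2|G0=0|1=1 G3=G0=1 G4=G3&G4=0&1=0 -> 00110
Step 2: G0=(1+1>=2)=1 G1=0(const) G2=G2|G0=1|0=1 G3=G0=0 G4=G3&G4=1&0=0 -> 10100
Step 3: G0=(1+0>=2)=0 G1=0(const) G2=G2|G0=1|1=1 G3=G0=1 G4=G3&G4=0&0=0 -> 00110

00110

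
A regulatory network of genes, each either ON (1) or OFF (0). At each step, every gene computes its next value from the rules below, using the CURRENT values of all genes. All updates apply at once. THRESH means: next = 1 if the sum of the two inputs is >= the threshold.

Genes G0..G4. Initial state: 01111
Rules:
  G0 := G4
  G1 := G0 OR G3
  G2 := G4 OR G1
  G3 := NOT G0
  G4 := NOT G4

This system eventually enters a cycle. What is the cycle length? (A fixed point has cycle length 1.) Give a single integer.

Answer: 2

Derivation:
Step 0: 01111
Step 1: G0=G4=1 G1=G0|G3=0|1=1 G2=G4|G1=1|1=1 G3=NOT G0=NOT 0=1 G4=NOT G4=NOT 1=0 -> 11110
Step 2: G0=G4=0 G1=G0|G3=1|1=1 G2=G4|G1=0|1=1 G3=NOT G0=NOT 1=0 G4=NOT G4=NOT 0=1 -> 01101
Step 3: G0=G4=1 G1=G0|G3=0|0=0 G2=G4|G1=1|1=1 G3=NOT G0=NOT 0=1 G4=NOT G4=NOT 1=0 -> 10110
Step 4: G0=G4=0 G1=G0|G3=1|1=1 G2=G4|G1=0|0=0 G3=NOT G0=NOT 1=0 G4=NOT G4=NOT 0=1 -> 01001
Step 5: G0=G4=1 G1=G0|G3=0|0=0 G2=G4|G1=1|1=1 G3=NOT G0=NOT 0=1 G4=NOT G4=NOT 1=0 -> 10110
State from step 5 equals state from step 3 -> cycle length 2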